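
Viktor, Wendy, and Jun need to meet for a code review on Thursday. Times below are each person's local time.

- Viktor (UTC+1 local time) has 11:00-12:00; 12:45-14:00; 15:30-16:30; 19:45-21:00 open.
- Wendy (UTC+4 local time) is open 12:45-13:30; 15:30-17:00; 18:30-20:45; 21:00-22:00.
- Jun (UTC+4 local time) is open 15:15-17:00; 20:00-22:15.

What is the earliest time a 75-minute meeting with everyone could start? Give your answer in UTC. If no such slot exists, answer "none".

11:45

Viktor in UTC: 10:00-11:00, 11:45-13:00, 14:30-15:30, 18:45-20:00 (subtract 1h to convert from UTC+1).
Wendy in UTC: 08:45-09:30, 11:30-13:00, 14:30-16:45, 17:00-18:00 (subtract 4h to convert from UTC+4).
Jun in UTC: 11:15-13:00, 16:00-18:15 (subtract 4h to convert from UTC+4).
Viktor ∩ Wendy: 11:45-13:00, 14:30-15:30.
Viktor ∩ Wendy ∩ Jun: 11:45-13:00.
Those are the intersection windows.
The first common window of at least 75 minutes is 11:45-13:00, so the earliest start is 11:45.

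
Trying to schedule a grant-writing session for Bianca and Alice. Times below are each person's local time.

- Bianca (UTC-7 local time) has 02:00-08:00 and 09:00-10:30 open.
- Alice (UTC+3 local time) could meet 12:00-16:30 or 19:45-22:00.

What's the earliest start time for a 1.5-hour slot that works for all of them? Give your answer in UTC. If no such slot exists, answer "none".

09:00

Bianca in UTC: 09:00-15:00, 16:00-17:30 (add 7h to convert from UTC-7).
Alice in UTC: 09:00-13:30, 16:45-19:00 (subtract 3h to convert from UTC+3).
Bianca ∩ Alice: 09:00-13:30, 16:45-17:30.
The first common window of at least 90 minutes is 09:00-13:30, so the earliest start is 09:00.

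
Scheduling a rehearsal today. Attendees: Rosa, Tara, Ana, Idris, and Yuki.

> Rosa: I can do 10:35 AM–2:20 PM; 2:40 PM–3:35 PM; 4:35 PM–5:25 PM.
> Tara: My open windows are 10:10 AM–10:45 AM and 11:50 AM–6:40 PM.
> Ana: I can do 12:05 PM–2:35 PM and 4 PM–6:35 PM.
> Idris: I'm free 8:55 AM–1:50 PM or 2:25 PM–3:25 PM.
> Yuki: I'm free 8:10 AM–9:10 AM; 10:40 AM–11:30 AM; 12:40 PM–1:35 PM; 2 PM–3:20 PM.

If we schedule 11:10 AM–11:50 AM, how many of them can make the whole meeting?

2

Rosa and Idris can make the full 11:10-11:50 slot — that's 2.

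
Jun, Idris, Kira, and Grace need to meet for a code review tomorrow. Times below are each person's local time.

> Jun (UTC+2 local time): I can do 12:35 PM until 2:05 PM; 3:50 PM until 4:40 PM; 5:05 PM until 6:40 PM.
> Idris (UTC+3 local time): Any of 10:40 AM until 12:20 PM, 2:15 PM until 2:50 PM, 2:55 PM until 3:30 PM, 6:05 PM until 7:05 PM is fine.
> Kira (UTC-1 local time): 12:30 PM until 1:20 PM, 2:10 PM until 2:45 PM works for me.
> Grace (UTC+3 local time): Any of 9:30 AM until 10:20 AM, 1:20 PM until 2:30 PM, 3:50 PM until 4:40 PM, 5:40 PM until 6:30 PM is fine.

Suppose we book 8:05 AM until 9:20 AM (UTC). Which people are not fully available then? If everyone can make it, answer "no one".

Jun in UTC: 10:35-12:05, 13:50-14:40, 15:05-16:40 (subtract 2h to convert from UTC+2).
Idris in UTC: 07:40-09:20, 11:15-11:50, 11:55-12:30, 15:05-16:05 (subtract 3h to convert from UTC+3).
Kira in UTC: 13:30-14:20, 15:10-15:45 (add 1h to convert from UTC-1).
Grace in UTC: 06:30-07:20, 10:20-11:30, 12:50-13:40, 14:40-15:30 (subtract 3h to convert from UTC+3).
Jun: not fully free for 08:05-09:20. Idris: free for 08:05-09:20. Kira: not fully free for 08:05-09:20. Grace: not fully free for 08:05-09:20.

Grace, Jun, Kira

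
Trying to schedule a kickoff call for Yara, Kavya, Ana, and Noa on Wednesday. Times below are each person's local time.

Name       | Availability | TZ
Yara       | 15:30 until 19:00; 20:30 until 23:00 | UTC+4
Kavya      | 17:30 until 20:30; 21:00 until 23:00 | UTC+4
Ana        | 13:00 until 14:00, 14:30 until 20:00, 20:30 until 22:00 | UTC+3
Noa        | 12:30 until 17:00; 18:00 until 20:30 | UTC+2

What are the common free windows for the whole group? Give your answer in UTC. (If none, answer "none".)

13:30-15:00, 17:30-18:30

Yara in UTC: 11:30-15:00, 16:30-19:00 (subtract 4h to convert from UTC+4).
Kavya in UTC: 13:30-16:30, 17:00-19:00 (subtract 4h to convert from UTC+4).
Ana in UTC: 10:00-11:00, 11:30-17:00, 17:30-19:00 (subtract 3h to convert from UTC+3).
Noa in UTC: 10:30-15:00, 16:00-18:30 (subtract 2h to convert from UTC+2).
Yara ∩ Kavya: 13:30-15:00, 17:00-19:00.
Yara ∩ Kavya ∩ Ana: 13:30-15:00, 17:30-19:00.
Yara ∩ Kavya ∩ Ana ∩ Noa: 13:30-15:00, 17:30-18:30.
So the common availability across everyone is 13:30-15:00, 17:30-18:30.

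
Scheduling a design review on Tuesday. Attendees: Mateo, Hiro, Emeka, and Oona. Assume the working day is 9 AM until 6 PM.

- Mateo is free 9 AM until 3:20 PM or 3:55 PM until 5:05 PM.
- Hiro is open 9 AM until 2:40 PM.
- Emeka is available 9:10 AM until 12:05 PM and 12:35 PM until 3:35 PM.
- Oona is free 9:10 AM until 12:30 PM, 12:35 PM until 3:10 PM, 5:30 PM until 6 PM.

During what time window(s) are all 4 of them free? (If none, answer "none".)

Mateo ∩ Hiro: 09:00-14:40.
Mateo ∩ Hiro ∩ Emeka: 09:10-12:05, 12:35-14:40.
Mateo ∩ Hiro ∩ Emeka ∩ Oona: 09:10-12:05, 12:35-14:40.

09:10-12:05, 12:35-14:40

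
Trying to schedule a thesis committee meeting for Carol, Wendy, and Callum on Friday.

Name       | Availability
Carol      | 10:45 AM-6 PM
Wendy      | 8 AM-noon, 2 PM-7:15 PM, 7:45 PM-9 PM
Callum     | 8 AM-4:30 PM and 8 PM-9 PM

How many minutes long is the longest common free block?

Carol ∩ Wendy: 10:45-12:00, 14:00-18:00.
Carol ∩ Wendy ∩ Callum: 10:45-12:00, 14:00-16:30.
Those are the intersection windows.
The longest is 14:00-16:30 at 150 minutes.

150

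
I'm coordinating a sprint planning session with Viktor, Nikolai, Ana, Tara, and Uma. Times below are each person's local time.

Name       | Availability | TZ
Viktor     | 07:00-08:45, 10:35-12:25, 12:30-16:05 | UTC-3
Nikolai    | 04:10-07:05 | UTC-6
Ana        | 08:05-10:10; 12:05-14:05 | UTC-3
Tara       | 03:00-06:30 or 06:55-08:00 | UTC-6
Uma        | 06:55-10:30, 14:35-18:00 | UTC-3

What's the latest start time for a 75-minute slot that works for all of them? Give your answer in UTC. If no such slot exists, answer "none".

none

Viktor in UTC: 10:00-11:45, 13:35-15:25, 15:30-19:05 (add 3h to convert from UTC-3).
Nikolai in UTC: 10:10-13:05 (add 6h to convert from UTC-6).
Ana in UTC: 11:05-13:10, 15:05-17:05 (add 3h to convert from UTC-3).
Tara in UTC: 09:00-12:30, 12:55-14:00 (add 6h to convert from UTC-6).
Uma in UTC: 09:55-13:30, 17:35-21:00 (add 3h to convert from UTC-3).
Viktor ∩ Nikolai: 10:10-11:45.
Viktor ∩ Nikolai ∩ Ana: 11:05-11:45.
Viktor ∩ Nikolai ∩ Ana ∩ Tara: 11:05-11:45.
Viktor ∩ Nikolai ∩ Ana ∩ Tara ∩ Uma: 11:05-11:45.
Those are the intersection windows.
No common window is at least 75 minutes long.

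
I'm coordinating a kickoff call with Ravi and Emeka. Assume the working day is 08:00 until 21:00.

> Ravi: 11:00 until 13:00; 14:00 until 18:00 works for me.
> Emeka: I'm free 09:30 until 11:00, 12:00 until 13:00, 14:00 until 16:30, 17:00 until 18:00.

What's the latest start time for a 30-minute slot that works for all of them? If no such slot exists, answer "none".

17:30

Ravi ∩ Emeka: 12:00-13:00, 14:00-16:30, 17:00-18:00.
The last common window of at least 30 minutes is 17:00-18:00; a 30-minute meeting can start as late as 17:30 and still end by 18:00.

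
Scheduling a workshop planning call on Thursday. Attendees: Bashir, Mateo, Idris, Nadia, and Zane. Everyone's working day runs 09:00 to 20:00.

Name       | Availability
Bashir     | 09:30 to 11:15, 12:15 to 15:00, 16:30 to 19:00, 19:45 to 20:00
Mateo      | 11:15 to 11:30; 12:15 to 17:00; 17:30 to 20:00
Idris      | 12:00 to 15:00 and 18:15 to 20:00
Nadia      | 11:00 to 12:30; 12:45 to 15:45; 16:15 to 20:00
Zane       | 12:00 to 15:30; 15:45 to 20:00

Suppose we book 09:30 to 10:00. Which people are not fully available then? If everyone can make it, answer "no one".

Idris, Mateo, Nadia, Zane

Bashir: free for 09:30-10:00. Mateo: not fully free for 09:30-10:00. Idris: not fully free for 09:30-10:00. Nadia: not fully free for 09:30-10:00. Zane: not fully free for 09:30-10:00.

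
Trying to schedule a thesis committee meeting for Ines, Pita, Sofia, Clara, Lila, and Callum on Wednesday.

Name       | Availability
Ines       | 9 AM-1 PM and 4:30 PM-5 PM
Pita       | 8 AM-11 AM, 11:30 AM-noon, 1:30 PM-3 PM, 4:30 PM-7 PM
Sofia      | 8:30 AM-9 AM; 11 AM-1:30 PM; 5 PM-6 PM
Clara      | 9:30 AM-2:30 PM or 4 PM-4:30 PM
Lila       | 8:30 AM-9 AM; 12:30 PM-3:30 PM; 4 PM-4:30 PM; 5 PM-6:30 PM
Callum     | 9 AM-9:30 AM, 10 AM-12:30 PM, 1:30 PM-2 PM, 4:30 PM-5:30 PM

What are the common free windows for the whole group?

none

Ines ∩ Pita: 09:00-11:00, 11:30-12:00, 16:30-17:00.
Ines ∩ Pita ∩ Sofia: 11:30-12:00.
Ines ∩ Pita ∩ Sofia ∩ Clara: 11:30-12:00.
Ines ∩ Pita ∩ Sofia ∩ Clara ∩ Lila: ∅.
Ines ∩ Pita ∩ Sofia ∩ Clara ∩ Lila ∩ Callum: ∅.
There is no time when everyone is free.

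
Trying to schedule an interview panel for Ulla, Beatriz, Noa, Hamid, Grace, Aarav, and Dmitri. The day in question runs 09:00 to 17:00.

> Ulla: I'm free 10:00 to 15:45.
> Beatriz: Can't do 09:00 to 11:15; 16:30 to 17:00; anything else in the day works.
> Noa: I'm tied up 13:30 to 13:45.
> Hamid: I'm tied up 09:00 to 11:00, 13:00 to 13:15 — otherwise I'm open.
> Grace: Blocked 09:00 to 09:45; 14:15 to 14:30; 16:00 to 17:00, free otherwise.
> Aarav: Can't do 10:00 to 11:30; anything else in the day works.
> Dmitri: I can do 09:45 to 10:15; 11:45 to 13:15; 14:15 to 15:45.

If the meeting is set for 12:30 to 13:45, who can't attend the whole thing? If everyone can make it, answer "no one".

Ulla free: 10:00-15:45.
Beatriz free: 11:15-16:30 (invert busy blocks within the working day).
Noa free: 09:00-13:30, 13:45-17:00 (invert busy blocks within the working day).
Hamid free: 11:00-13:00, 13:15-17:00 (invert busy blocks within the working day).
Grace free: 09:45-14:15, 14:30-16:00 (invert busy blocks within the working day).
Aarav free: 09:00-10:00, 11:30-17:00 (invert busy blocks within the working day).
Dmitri free: 09:45-10:15, 11:45-13:15, 14:15-15:45.
Ulla: free for 12:30-13:45. Beatriz: free for 12:30-13:45. Noa: not fully free for 12:30-13:45. Hamid: not fully free for 12:30-13:45. Grace: free for 12:30-13:45. Aarav: free for 12:30-13:45. Dmitri: not fully free for 12:30-13:45.

Dmitri, Hamid, Noa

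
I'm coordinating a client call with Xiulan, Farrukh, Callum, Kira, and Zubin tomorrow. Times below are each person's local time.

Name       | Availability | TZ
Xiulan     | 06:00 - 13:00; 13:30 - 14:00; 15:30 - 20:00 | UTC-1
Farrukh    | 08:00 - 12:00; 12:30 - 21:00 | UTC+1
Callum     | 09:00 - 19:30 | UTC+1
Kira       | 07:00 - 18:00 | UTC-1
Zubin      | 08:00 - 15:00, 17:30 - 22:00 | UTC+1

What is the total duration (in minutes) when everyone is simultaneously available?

450

Xiulan in UTC: 07:00-14:00, 14:30-15:00, 16:30-21:00 (add 1h to convert from UTC-1).
Farrukh in UTC: 07:00-11:00, 11:30-20:00 (subtract 1h to convert from UTC+1).
Callum in UTC: 08:00-18:30 (subtract 1h to convert from UTC+1).
Kira in UTC: 08:00-19:00 (add 1h to convert from UTC-1).
Zubin in UTC: 07:00-14:00, 16:30-21:00 (subtract 1h to convert from UTC+1).
Xiulan ∩ Farrukh: 07:00-11:00, 11:30-14:00, 14:30-15:00, 16:30-20:00.
Xiulan ∩ Farrukh ∩ Callum: 08:00-11:00, 11:30-14:00, 14:30-15:00, 16:30-18:30.
Xiulan ∩ Farrukh ∩ Callum ∩ Kira: 08:00-11:00, 11:30-14:00, 14:30-15:00, 16:30-18:30.
Xiulan ∩ Farrukh ∩ Callum ∩ Kira ∩ Zubin: 08:00-11:00, 11:30-14:00, 16:30-18:30.
Those are the intersection windows.
Summing the common windows: 180 + 150 + 120 = 450 minutes.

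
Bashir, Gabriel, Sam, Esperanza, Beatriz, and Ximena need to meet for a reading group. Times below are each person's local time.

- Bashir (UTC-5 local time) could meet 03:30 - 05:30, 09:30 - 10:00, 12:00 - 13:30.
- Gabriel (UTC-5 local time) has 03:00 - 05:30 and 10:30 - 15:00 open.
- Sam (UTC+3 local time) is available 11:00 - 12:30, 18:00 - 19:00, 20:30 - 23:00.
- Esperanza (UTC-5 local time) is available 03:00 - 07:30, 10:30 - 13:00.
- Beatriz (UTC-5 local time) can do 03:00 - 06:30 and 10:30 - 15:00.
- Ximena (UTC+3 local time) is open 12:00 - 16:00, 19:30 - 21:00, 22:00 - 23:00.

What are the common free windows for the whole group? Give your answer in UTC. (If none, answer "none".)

09:00-09:30, 17:30-18:00

Bashir in UTC: 08:30-10:30, 14:30-15:00, 17:00-18:30 (add 5h to convert from UTC-5).
Gabriel in UTC: 08:00-10:30, 15:30-20:00 (add 5h to convert from UTC-5).
Sam in UTC: 08:00-09:30, 15:00-16:00, 17:30-20:00 (subtract 3h to convert from UTC+3).
Esperanza in UTC: 08:00-12:30, 15:30-18:00 (add 5h to convert from UTC-5).
Beatriz in UTC: 08:00-11:30, 15:30-20:00 (add 5h to convert from UTC-5).
Ximena in UTC: 09:00-13:00, 16:30-18:00, 19:00-20:00 (subtract 3h to convert from UTC+3).
Bashir ∩ Gabriel: 08:30-10:30, 17:00-18:30.
Bashir ∩ Gabriel ∩ Sam: 08:30-09:30, 17:30-18:30.
Bashir ∩ Gabriel ∩ Sam ∩ Esperanza: 08:30-09:30, 17:30-18:00.
Bashir ∩ Gabriel ∩ Sam ∩ Esperanza ∩ Beatriz: 08:30-09:30, 17:30-18:00.
Bashir ∩ Gabriel ∩ Sam ∩ Esperanza ∩ Beatriz ∩ Ximena: 09:00-09:30, 17:30-18:00.
So the common availability across everyone is 09:00-09:30, 17:30-18:00.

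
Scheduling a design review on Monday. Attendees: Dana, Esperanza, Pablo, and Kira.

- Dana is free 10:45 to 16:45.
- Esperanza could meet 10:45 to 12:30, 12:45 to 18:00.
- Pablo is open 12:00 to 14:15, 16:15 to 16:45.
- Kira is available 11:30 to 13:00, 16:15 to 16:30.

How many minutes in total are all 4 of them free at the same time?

Dana ∩ Esperanza: 10:45-12:30, 12:45-16:45.
Dana ∩ Esperanza ∩ Pablo: 12:00-12:30, 12:45-14:15, 16:15-16:45.
Dana ∩ Esperanza ∩ Pablo ∩ Kira: 12:00-12:30, 12:45-13:00, 16:15-16:30.
Summing the common windows: 30 + 15 + 15 = 60 minutes.

60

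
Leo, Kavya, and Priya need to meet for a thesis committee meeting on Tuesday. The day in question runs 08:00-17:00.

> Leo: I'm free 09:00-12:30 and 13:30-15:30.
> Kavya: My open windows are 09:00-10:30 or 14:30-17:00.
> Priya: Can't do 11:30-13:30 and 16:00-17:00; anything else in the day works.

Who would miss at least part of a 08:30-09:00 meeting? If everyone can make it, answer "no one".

Leo free: 09:00-12:30, 13:30-15:30.
Kavya free: 09:00-10:30, 14:30-17:00.
Priya free: 08:00-11:30, 13:30-16:00 (invert busy blocks within the working day).
Leo: not fully free for 08:30-09:00. Kavya: not fully free for 08:30-09:00. Priya: free for 08:30-09:00.

Kavya, Leo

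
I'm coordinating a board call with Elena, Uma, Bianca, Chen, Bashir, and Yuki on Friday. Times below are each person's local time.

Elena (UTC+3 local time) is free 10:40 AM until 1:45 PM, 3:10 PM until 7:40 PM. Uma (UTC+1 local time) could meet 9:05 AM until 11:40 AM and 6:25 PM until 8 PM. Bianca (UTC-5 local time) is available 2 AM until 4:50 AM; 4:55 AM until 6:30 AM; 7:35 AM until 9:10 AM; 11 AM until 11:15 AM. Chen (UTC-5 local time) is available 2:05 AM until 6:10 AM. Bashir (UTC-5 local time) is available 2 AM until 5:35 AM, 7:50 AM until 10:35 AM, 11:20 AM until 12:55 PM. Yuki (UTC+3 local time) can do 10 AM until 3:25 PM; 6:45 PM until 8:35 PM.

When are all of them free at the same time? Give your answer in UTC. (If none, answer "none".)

Elena in UTC: 07:40-10:45, 12:10-16:40 (subtract 3h to convert from UTC+3).
Uma in UTC: 08:05-10:40, 17:25-19:00 (subtract 1h to convert from UTC+1).
Bianca in UTC: 07:00-09:50, 09:55-11:30, 12:35-14:10, 16:00-16:15 (add 5h to convert from UTC-5).
Chen in UTC: 07:05-11:10 (add 5h to convert from UTC-5).
Bashir in UTC: 07:00-10:35, 12:50-15:35, 16:20-17:55 (add 5h to convert from UTC-5).
Yuki in UTC: 07:00-12:25, 15:45-17:35 (subtract 3h to convert from UTC+3).
Elena ∩ Uma: 08:05-10:40.
Elena ∩ Uma ∩ Bianca: 08:05-09:50, 09:55-10:40.
Elena ∩ Uma ∩ Bianca ∩ Chen: 08:05-09:50, 09:55-10:40.
Elena ∩ Uma ∩ Bianca ∩ Chen ∩ Bashir: 08:05-09:50, 09:55-10:35.
Elena ∩ Uma ∩ Bianca ∩ Chen ∩ Bashir ∩ Yuki: 08:05-09:50, 09:55-10:35.
So the common availability across everyone is 08:05-09:50, 09:55-10:35.

08:05-09:50, 09:55-10:35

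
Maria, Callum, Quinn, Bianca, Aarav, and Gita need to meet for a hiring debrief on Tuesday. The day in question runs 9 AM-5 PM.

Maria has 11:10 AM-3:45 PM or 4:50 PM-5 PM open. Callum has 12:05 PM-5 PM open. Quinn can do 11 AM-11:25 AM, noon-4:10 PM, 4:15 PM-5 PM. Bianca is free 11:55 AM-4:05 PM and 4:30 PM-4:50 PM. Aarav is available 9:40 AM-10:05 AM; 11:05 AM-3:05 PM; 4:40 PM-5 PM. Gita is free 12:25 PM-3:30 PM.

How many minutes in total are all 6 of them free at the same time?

Maria ∩ Callum: 12:05-15:45, 16:50-17:00.
Maria ∩ Callum ∩ Quinn: 12:05-15:45, 16:50-17:00.
Maria ∩ Callum ∩ Quinn ∩ Bianca: 12:05-15:45.
Maria ∩ Callum ∩ Quinn ∩ Bianca ∩ Aarav: 12:05-15:05.
Maria ∩ Callum ∩ Quinn ∩ Bianca ∩ Aarav ∩ Gita: 12:25-15:05.
That's a single block of 160 minutes.

160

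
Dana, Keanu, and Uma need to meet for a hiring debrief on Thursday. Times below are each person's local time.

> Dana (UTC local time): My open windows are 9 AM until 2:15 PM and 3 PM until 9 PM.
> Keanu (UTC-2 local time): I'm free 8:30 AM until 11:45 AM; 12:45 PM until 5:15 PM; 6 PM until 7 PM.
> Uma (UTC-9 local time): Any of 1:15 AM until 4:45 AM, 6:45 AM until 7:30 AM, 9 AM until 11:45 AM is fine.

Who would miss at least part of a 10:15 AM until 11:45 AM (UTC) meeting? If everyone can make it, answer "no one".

Keanu

Dana in UTC: 09:00-14:15, 15:00-21:00.
Keanu in UTC: 10:30-13:45, 14:45-19:15, 20:00-21:00 (add 2h to convert from UTC-2).
Uma in UTC: 10:15-13:45, 15:45-16:30, 18:00-20:45 (add 9h to convert from UTC-9).
Dana: free for 10:15-11:45. Keanu: not fully free for 10:15-11:45. Uma: free for 10:15-11:45.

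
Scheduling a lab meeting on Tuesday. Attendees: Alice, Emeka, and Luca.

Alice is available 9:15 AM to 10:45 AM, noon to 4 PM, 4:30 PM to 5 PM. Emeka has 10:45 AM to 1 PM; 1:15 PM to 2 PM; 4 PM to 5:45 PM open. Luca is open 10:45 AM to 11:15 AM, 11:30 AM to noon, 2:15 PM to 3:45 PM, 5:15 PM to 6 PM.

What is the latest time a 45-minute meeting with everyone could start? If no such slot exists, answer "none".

Alice ∩ Emeka: 12:00-13:00, 13:15-14:00, 16:30-17:00.
Alice ∩ Emeka ∩ Luca: ∅.
There is no time when everyone is free.
No common window is at least 45 minutes long.

none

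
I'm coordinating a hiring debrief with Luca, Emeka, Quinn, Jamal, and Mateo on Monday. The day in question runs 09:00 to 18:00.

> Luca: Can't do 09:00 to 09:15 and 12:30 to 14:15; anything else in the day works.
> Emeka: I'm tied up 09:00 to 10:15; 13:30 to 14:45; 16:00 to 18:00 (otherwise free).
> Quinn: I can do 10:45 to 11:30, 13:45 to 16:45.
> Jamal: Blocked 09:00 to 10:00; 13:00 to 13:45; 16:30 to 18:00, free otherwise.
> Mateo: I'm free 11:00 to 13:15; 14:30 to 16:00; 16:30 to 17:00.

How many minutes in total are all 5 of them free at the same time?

Luca free: 09:15-12:30, 14:15-18:00 (invert busy blocks within the working day).
Emeka free: 10:15-13:30, 14:45-16:00 (invert busy blocks within the working day).
Quinn free: 10:45-11:30, 13:45-16:45.
Jamal free: 10:00-13:00, 13:45-16:30 (invert busy blocks within the working day).
Mateo free: 11:00-13:15, 14:30-16:00, 16:30-17:00.
Luca ∩ Emeka: 10:15-12:30, 14:45-16:00.
Luca ∩ Emeka ∩ Quinn: 10:45-11:30, 14:45-16:00.
Luca ∩ Emeka ∩ Quinn ∩ Jamal: 10:45-11:30, 14:45-16:00.
Luca ∩ Emeka ∩ Quinn ∩ Jamal ∩ Mateo: 11:00-11:30, 14:45-16:00.
Summing the common windows: 30 + 75 = 105 minutes.

105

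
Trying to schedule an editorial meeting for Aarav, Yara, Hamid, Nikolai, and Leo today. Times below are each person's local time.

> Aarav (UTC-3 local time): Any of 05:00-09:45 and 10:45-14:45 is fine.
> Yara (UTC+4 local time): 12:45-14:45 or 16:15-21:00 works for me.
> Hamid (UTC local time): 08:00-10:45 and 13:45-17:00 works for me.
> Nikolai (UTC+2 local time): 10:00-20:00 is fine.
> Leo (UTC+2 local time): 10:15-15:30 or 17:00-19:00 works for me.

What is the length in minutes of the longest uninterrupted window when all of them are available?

Aarav in UTC: 08:00-12:45, 13:45-17:45 (add 3h to convert from UTC-3).
Yara in UTC: 08:45-10:45, 12:15-17:00 (subtract 4h to convert from UTC+4).
Hamid in UTC: 08:00-10:45, 13:45-17:00.
Nikolai in UTC: 08:00-18:00 (subtract 2h to convert from UTC+2).
Leo in UTC: 08:15-13:30, 15:00-17:00 (subtract 2h to convert from UTC+2).
Aarav ∩ Yara: 08:45-10:45, 12:15-12:45, 13:45-17:00.
Aarav ∩ Yara ∩ Hamid: 08:45-10:45, 13:45-17:00.
Aarav ∩ Yara ∩ Hamid ∩ Nikolai: 08:45-10:45, 13:45-17:00.
Aarav ∩ Yara ∩ Hamid ∩ Nikolai ∩ Leo: 08:45-10:45, 15:00-17:00.
The longest is 08:45-10:45 at 120 minutes.

120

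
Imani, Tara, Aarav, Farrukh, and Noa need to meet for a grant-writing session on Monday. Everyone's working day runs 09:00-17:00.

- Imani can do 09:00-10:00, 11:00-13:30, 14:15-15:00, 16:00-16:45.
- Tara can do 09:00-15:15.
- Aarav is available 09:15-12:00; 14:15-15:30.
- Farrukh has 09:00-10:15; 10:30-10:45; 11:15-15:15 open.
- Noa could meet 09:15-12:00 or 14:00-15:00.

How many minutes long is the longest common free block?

Imani ∩ Tara: 09:00-10:00, 11:00-13:30, 14:15-15:00.
Imani ∩ Tara ∩ Aarav: 09:15-10:00, 11:00-12:00, 14:15-15:00.
Imani ∩ Tara ∩ Aarav ∩ Farrukh: 09:15-10:00, 11:15-12:00, 14:15-15:00.
Imani ∩ Tara ∩ Aarav ∩ Farrukh ∩ Noa: 09:15-10:00, 11:15-12:00, 14:15-15:00.
The longest is 09:15-10:00 at 45 minutes.

45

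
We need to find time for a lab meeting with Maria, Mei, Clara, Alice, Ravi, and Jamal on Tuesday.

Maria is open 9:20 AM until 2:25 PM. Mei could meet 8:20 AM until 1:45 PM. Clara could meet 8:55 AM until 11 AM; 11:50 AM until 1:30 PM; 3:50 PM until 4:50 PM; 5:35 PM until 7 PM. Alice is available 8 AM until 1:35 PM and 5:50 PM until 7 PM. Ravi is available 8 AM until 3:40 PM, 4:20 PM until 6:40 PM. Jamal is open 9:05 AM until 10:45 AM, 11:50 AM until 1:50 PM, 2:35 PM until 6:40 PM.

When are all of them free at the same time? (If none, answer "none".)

Maria ∩ Mei: 09:20-13:45.
Maria ∩ Mei ∩ Clara: 09:20-11:00, 11:50-13:30.
Maria ∩ Mei ∩ Clara ∩ Alice: 09:20-11:00, 11:50-13:30.
Maria ∩ Mei ∩ Clara ∩ Alice ∩ Ravi: 09:20-11:00, 11:50-13:30.
Maria ∩ Mei ∩ Clara ∩ Alice ∩ Ravi ∩ Jamal: 09:20-10:45, 11:50-13:30.
So the common availability across everyone is 09:20-10:45, 11:50-13:30.

09:20-10:45, 11:50-13:30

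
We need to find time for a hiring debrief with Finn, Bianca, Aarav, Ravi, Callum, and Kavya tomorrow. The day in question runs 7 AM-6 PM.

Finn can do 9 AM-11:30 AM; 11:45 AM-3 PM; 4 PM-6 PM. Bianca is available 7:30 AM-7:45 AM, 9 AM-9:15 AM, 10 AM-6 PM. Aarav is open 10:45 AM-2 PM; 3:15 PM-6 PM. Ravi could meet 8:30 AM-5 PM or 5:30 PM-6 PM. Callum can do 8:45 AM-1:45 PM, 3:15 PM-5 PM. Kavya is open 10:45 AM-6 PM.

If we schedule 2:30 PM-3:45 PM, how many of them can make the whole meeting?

Bianca, Ravi, and Kavya can make the full 14:30-15:45 slot — that's 3.

3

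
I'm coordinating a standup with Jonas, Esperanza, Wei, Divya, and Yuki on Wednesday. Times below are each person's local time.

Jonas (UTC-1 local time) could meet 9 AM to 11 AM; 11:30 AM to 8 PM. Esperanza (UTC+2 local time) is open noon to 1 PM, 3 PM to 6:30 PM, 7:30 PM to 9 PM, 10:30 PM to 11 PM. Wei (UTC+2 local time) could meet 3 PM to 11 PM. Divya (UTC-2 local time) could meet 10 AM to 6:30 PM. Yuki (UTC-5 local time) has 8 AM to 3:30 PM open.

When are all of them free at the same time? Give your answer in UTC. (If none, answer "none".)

Jonas in UTC: 10:00-12:00, 12:30-21:00 (add 1h to convert from UTC-1).
Esperanza in UTC: 10:00-11:00, 13:00-16:30, 17:30-19:00, 20:30-21:00 (subtract 2h to convert from UTC+2).
Wei in UTC: 13:00-21:00 (subtract 2h to convert from UTC+2).
Divya in UTC: 12:00-20:30 (add 2h to convert from UTC-2).
Yuki in UTC: 13:00-20:30 (add 5h to convert from UTC-5).
Jonas ∩ Esperanza: 10:00-11:00, 13:00-16:30, 17:30-19:00, 20:30-21:00.
Jonas ∩ Esperanza ∩ Wei: 13:00-16:30, 17:30-19:00, 20:30-21:00.
Jonas ∩ Esperanza ∩ Wei ∩ Divya: 13:00-16:30, 17:30-19:00.
Jonas ∩ Esperanza ∩ Wei ∩ Divya ∩ Yuki: 13:00-16:30, 17:30-19:00.

13:00-16:30, 17:30-19:00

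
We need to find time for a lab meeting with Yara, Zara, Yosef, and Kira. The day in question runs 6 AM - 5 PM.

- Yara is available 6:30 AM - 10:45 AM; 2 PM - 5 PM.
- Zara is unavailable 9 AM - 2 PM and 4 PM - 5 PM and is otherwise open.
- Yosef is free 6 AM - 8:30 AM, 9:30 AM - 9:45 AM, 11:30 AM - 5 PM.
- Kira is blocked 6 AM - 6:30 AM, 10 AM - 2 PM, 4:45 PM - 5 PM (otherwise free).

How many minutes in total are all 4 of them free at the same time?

240

Yara free: 06:30-10:45, 14:00-17:00.
Zara free: 06:00-09:00, 14:00-16:00 (invert busy blocks within the working day).
Yosef free: 06:00-08:30, 09:30-09:45, 11:30-17:00.
Kira free: 06:30-10:00, 14:00-16:45 (invert busy blocks within the working day).
Yara ∩ Zara: 06:30-09:00, 14:00-16:00.
Yara ∩ Zara ∩ Yosef: 06:30-08:30, 14:00-16:00.
Yara ∩ Zara ∩ Yosef ∩ Kira: 06:30-08:30, 14:00-16:00.
Those are the intersection windows.
Summing the common windows: 120 + 120 = 240 minutes.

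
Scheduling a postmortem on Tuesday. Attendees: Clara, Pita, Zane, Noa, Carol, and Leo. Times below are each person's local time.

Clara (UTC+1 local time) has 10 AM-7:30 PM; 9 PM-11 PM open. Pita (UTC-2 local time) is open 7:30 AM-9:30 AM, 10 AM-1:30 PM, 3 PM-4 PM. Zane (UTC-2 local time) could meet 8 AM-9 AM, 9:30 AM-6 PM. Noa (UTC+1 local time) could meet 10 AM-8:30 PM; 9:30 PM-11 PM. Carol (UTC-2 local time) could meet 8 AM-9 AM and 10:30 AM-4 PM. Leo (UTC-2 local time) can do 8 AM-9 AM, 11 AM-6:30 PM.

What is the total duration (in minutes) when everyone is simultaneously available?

Clara in UTC: 09:00-18:30, 20:00-22:00 (subtract 1h to convert from UTC+1).
Pita in UTC: 09:30-11:30, 12:00-15:30, 17:00-18:00 (add 2h to convert from UTC-2).
Zane in UTC: 10:00-11:00, 11:30-20:00 (add 2h to convert from UTC-2).
Noa in UTC: 09:00-19:30, 20:30-22:00 (subtract 1h to convert from UTC+1).
Carol in UTC: 10:00-11:00, 12:30-18:00 (add 2h to convert from UTC-2).
Leo in UTC: 10:00-11:00, 13:00-20:30 (add 2h to convert from UTC-2).
Clara ∩ Pita: 09:30-11:30, 12:00-15:30, 17:00-18:00.
Clara ∩ Pita ∩ Zane: 10:00-11:00, 12:00-15:30, 17:00-18:00.
Clara ∩ Pita ∩ Zane ∩ Noa: 10:00-11:00, 12:00-15:30, 17:00-18:00.
Clara ∩ Pita ∩ Zane ∩ Noa ∩ Carol: 10:00-11:00, 12:30-15:30, 17:00-18:00.
Clara ∩ Pita ∩ Zane ∩ Noa ∩ Carol ∩ Leo: 10:00-11:00, 13:00-15:30, 17:00-18:00.
Those are the intersection windows.
Summing the common windows: 60 + 150 + 60 = 270 minutes.

270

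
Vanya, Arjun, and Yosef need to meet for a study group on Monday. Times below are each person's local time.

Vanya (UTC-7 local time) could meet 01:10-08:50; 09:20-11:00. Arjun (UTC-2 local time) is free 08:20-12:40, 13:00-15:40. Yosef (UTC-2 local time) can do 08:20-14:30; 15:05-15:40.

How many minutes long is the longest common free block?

Vanya in UTC: 08:10-15:50, 16:20-18:00 (add 7h to convert from UTC-7).
Arjun in UTC: 10:20-14:40, 15:00-17:40 (add 2h to convert from UTC-2).
Yosef in UTC: 10:20-16:30, 17:05-17:40 (add 2h to convert from UTC-2).
Vanya ∩ Arjun: 10:20-14:40, 15:00-15:50, 16:20-17:40.
Vanya ∩ Arjun ∩ Yosef: 10:20-14:40, 15:00-15:50, 16:20-16:30, 17:05-17:40.
The longest is 10:20-14:40 at 260 minutes.

260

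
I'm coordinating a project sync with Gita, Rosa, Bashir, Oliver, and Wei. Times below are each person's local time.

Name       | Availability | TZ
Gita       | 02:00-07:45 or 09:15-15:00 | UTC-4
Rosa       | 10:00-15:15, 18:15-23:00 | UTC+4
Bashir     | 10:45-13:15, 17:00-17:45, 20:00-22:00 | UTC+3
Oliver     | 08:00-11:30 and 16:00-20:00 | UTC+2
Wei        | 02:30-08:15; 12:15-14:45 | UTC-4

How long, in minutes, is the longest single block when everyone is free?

Gita in UTC: 06:00-11:45, 13:15-19:00 (add 4h to convert from UTC-4).
Rosa in UTC: 06:00-11:15, 14:15-19:00 (subtract 4h to convert from UTC+4).
Bashir in UTC: 07:45-10:15, 14:00-14:45, 17:00-19:00 (subtract 3h to convert from UTC+3).
Oliver in UTC: 06:00-09:30, 14:00-18:00 (subtract 2h to convert from UTC+2).
Wei in UTC: 06:30-12:15, 16:15-18:45 (add 4h to convert from UTC-4).
Gita ∩ Rosa: 06:00-11:15, 14:15-19:00.
Gita ∩ Rosa ∩ Bashir: 07:45-10:15, 14:15-14:45, 17:00-19:00.
Gita ∩ Rosa ∩ Bashir ∩ Oliver: 07:45-09:30, 14:15-14:45, 17:00-18:00.
Gita ∩ Rosa ∩ Bashir ∩ Oliver ∩ Wei: 07:45-09:30, 17:00-18:00.
Those are the intersection windows.
The longest is 07:45-09:30 at 105 minutes.

105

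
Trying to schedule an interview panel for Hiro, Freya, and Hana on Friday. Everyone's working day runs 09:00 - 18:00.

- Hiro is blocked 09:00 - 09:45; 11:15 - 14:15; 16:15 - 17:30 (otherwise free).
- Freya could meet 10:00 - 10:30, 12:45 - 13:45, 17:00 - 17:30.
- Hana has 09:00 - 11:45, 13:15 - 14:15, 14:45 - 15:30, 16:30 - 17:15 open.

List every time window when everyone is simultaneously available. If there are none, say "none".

Hiro free: 09:45-11:15, 14:15-16:15, 17:30-18:00 (invert busy blocks within the working day).
Freya free: 10:00-10:30, 12:45-13:45, 17:00-17:30.
Hana free: 09:00-11:45, 13:15-14:15, 14:45-15:30, 16:30-17:15.
Hiro ∩ Freya: 10:00-10:30.
Hiro ∩ Freya ∩ Hana: 10:00-10:30.

10:00-10:30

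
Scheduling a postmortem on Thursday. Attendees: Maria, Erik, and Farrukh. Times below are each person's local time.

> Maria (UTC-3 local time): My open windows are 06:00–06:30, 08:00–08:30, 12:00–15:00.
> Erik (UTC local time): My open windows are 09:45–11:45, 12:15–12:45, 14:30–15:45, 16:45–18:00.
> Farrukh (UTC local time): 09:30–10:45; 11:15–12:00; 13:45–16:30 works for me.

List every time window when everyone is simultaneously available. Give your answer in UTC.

11:15-11:30, 15:00-15:45

Maria in UTC: 09:00-09:30, 11:00-11:30, 15:00-18:00 (add 3h to convert from UTC-3).
Erik in UTC: 09:45-11:45, 12:15-12:45, 14:30-15:45, 16:45-18:00.
Farrukh in UTC: 09:30-10:45, 11:15-12:00, 13:45-16:30.
Maria ∩ Erik: 11:00-11:30, 15:00-15:45, 16:45-18:00.
Maria ∩ Erik ∩ Farrukh: 11:15-11:30, 15:00-15:45.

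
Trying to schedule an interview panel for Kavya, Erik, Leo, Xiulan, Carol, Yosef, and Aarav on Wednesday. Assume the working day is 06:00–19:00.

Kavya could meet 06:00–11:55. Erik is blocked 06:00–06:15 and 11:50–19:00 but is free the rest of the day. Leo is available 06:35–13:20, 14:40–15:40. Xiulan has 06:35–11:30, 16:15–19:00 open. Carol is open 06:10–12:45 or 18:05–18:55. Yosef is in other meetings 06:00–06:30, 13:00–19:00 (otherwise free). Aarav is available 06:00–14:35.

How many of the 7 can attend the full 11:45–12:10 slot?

4

Kavya free: 06:00-11:55.
Erik free: 06:15-11:50 (invert busy blocks within the working day).
Leo free: 06:35-13:20, 14:40-15:40.
Xiulan free: 06:35-11:30, 16:15-19:00.
Carol free: 06:10-12:45, 18:05-18:55.
Yosef free: 06:30-13:00 (invert busy blocks within the working day).
Aarav free: 06:00-14:35.
Leo, Carol, Yosef, and Aarav can make the full 11:45-12:10 slot — that's 4.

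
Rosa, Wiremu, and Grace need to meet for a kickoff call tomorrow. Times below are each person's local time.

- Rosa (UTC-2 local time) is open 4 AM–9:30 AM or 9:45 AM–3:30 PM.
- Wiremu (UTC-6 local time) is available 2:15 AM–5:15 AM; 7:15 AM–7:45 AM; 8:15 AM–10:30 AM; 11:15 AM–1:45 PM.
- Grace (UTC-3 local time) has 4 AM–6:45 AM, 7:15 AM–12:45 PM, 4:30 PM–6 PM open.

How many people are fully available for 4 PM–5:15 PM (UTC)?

Rosa in UTC: 06:00-11:30, 11:45-17:30 (add 2h to convert from UTC-2).
Wiremu in UTC: 08:15-11:15, 13:15-13:45, 14:15-16:30, 17:15-19:45 (add 6h to convert from UTC-6).
Grace in UTC: 07:00-09:45, 10:15-15:45, 19:30-21:00 (add 3h to convert from UTC-3).
Rosa can make the full 16:00-17:15 slot — that's 1.

1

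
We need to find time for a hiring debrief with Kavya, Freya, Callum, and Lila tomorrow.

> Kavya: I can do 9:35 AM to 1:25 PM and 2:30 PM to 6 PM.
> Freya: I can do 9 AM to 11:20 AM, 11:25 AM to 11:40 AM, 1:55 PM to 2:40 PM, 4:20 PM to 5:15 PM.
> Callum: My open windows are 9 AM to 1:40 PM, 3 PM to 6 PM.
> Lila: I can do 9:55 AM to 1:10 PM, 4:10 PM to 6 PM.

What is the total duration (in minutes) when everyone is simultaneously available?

155

Kavya ∩ Freya: 09:35-11:20, 11:25-11:40, 14:30-14:40, 16:20-17:15.
Kavya ∩ Freya ∩ Callum: 09:35-11:20, 11:25-11:40, 16:20-17:15.
Kavya ∩ Freya ∩ Callum ∩ Lila: 09:55-11:20, 11:25-11:40, 16:20-17:15.
Those are the intersection windows.
Summing the common windows: 85 + 15 + 55 = 155 minutes.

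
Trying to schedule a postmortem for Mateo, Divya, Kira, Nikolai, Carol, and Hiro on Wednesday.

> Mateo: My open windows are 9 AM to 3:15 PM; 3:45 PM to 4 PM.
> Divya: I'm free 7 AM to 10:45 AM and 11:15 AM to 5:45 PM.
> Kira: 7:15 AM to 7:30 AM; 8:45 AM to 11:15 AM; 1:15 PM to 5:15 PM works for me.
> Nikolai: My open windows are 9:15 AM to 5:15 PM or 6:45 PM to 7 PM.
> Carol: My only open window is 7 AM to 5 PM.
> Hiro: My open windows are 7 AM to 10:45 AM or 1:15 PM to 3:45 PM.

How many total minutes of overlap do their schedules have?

Mateo ∩ Divya: 09:00-10:45, 11:15-15:15, 15:45-16:00.
Mateo ∩ Divya ∩ Kira: 09:00-10:45, 13:15-15:15, 15:45-16:00.
Mateo ∩ Divya ∩ Kira ∩ Nikolai: 09:15-10:45, 13:15-15:15, 15:45-16:00.
Mateo ∩ Divya ∩ Kira ∩ Nikolai ∩ Carol: 09:15-10:45, 13:15-15:15, 15:45-16:00.
Mateo ∩ Divya ∩ Kira ∩ Nikolai ∩ Carol ∩ Hiro: 09:15-10:45, 13:15-15:15.
Those are the intersection windows.
Summing the common windows: 90 + 120 = 210 minutes.

210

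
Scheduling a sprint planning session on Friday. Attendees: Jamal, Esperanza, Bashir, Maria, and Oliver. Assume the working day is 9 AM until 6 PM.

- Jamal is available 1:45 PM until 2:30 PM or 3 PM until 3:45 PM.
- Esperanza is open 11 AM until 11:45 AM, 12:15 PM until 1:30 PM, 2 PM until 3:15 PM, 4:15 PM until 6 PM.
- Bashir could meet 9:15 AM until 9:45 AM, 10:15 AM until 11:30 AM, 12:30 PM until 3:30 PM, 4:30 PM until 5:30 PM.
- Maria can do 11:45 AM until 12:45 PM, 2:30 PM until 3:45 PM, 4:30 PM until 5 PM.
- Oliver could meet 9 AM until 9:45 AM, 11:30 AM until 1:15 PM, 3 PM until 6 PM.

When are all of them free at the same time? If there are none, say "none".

Jamal ∩ Esperanza: 14:00-14:30, 15:00-15:15.
Jamal ∩ Esperanza ∩ Bashir: 14:00-14:30, 15:00-15:15.
Jamal ∩ Esperanza ∩ Bashir ∩ Maria: 15:00-15:15.
Jamal ∩ Esperanza ∩ Bashir ∩ Maria ∩ Oliver: 15:00-15:15.
Those are the intersection windows.

15:00-15:15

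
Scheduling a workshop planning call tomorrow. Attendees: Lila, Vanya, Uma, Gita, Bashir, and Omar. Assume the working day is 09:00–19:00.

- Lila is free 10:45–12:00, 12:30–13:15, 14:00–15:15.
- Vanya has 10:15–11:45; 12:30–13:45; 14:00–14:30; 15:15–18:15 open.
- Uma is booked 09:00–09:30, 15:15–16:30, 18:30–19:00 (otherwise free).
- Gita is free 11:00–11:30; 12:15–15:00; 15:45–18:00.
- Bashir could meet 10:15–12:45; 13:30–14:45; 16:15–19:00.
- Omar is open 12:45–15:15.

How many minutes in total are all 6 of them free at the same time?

Lila free: 10:45-12:00, 12:30-13:15, 14:00-15:15.
Vanya free: 10:15-11:45, 12:30-13:45, 14:00-14:30, 15:15-18:15.
Uma free: 09:30-15:15, 16:30-18:30 (invert busy blocks within the working day).
Gita free: 11:00-11:30, 12:15-15:00, 15:45-18:00.
Bashir free: 10:15-12:45, 13:30-14:45, 16:15-19:00.
Omar free: 12:45-15:15.
Lila ∩ Vanya: 10:45-11:45, 12:30-13:15, 14:00-14:30.
Lila ∩ Vanya ∩ Uma: 10:45-11:45, 12:30-13:15, 14:00-14:30.
Lila ∩ Vanya ∩ Uma ∩ Gita: 11:00-11:30, 12:30-13:15, 14:00-14:30.
Lila ∩ Vanya ∩ Uma ∩ Gita ∩ Bashir: 11:00-11:30, 12:30-12:45, 14:00-14:30.
Lila ∩ Vanya ∩ Uma ∩ Gita ∩ Bashir ∩ Omar: 14:00-14:30.
That's a single block of 30 minutes.

30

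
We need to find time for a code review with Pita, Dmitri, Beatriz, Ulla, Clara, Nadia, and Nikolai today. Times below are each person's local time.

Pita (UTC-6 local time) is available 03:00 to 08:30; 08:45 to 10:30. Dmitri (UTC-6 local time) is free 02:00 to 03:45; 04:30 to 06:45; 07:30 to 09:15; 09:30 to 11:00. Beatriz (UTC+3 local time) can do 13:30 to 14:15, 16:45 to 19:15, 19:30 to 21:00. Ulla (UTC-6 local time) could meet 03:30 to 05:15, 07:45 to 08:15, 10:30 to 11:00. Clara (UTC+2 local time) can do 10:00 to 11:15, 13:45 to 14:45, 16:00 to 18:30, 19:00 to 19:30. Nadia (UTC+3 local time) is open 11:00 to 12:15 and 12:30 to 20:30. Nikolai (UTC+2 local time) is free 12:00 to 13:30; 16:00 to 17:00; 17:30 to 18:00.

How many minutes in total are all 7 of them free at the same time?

Pita in UTC: 09:00-14:30, 14:45-16:30 (add 6h to convert from UTC-6).
Dmitri in UTC: 08:00-09:45, 10:30-12:45, 13:30-15:15, 15:30-17:00 (add 6h to convert from UTC-6).
Beatriz in UTC: 10:30-11:15, 13:45-16:15, 16:30-18:00 (subtract 3h to convert from UTC+3).
Ulla in UTC: 09:30-11:15, 13:45-14:15, 16:30-17:00 (add 6h to convert from UTC-6).
Clara in UTC: 08:00-09:15, 11:45-12:45, 14:00-16:30, 17:00-17:30 (subtract 2h to convert from UTC+2).
Nadia in UTC: 08:00-09:15, 09:30-17:30 (subtract 3h to convert from UTC+3).
Nikolai in UTC: 10:00-11:30, 14:00-15:00, 15:30-16:00 (subtract 2h to convert from UTC+2).
Pita ∩ Dmitri: 09:00-09:45, 10:30-12:45, 13:30-14:30, 14:45-15:15, 15:30-16:30.
Pita ∩ Dmitri ∩ Beatriz: 10:30-11:15, 13:45-14:30, 14:45-15:15, 15:30-16:15.
Pita ∩ Dmitri ∩ Beatriz ∩ Ulla: 10:30-11:15, 13:45-14:15.
Pita ∩ Dmitri ∩ Beatriz ∩ Ulla ∩ Clara: 14:00-14:15.
Pita ∩ Dmitri ∩ Beatriz ∩ Ulla ∩ Clara ∩ Nadia: 14:00-14:15.
Pita ∩ Dmitri ∩ Beatriz ∩ Ulla ∩ Clara ∩ Nadia ∩ Nikolai: 14:00-14:15.
So the common availability across everyone is 14:00-14:15.
That's a single block of 15 minutes.

15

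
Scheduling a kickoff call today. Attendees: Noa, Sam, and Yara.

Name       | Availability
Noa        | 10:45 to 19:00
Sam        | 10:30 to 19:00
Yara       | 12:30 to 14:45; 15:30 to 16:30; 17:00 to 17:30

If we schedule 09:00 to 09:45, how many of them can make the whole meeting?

nobody can make the full 09:00-09:45 slot — that's 0.

0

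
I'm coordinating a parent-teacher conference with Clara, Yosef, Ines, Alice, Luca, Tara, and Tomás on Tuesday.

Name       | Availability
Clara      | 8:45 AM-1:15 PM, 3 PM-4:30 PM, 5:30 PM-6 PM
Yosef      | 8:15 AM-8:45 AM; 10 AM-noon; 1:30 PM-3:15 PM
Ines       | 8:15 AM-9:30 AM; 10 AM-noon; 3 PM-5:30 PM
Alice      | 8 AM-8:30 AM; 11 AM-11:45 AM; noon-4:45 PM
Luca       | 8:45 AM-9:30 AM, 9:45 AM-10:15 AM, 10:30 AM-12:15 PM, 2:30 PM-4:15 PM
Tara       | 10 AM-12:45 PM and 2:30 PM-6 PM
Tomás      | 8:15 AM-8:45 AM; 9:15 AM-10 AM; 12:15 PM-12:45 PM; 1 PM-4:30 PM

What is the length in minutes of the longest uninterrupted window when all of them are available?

15

Clara ∩ Yosef: 10:00-12:00, 15:00-15:15.
Clara ∩ Yosef ∩ Ines: 10:00-12:00, 15:00-15:15.
Clara ∩ Yosef ∩ Ines ∩ Alice: 11:00-11:45, 15:00-15:15.
Clara ∩ Yosef ∩ Ines ∩ Alice ∩ Luca: 11:00-11:45, 15:00-15:15.
Clara ∩ Yosef ∩ Ines ∩ Alice ∩ Luca ∩ Tara: 11:00-11:45, 15:00-15:15.
Clara ∩ Yosef ∩ Ines ∩ Alice ∩ Luca ∩ Tara ∩ Tomás: 15:00-15:15.
Those are the intersection windows.
The longest is 15:00-15:15 at 15 minutes.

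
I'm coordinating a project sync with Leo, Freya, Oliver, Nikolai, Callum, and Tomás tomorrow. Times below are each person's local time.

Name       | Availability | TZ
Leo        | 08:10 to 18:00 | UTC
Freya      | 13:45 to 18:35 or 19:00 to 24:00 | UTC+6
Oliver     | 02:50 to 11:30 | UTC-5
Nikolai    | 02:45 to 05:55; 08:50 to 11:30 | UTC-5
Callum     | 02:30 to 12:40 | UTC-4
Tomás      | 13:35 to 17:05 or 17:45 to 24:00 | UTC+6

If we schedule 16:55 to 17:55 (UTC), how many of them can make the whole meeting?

3

Leo in UTC: 08:10-18:00.
Freya in UTC: 07:45-12:35, 13:00-18:00 (subtract 6h to convert from UTC+6).
Oliver in UTC: 07:50-16:30 (add 5h to convert from UTC-5).
Nikolai in UTC: 07:45-10:55, 13:50-16:30 (add 5h to convert from UTC-5).
Callum in UTC: 06:30-16:40 (add 4h to convert from UTC-4).
Tomás in UTC: 07:35-11:05, 11:45-18:00 (subtract 6h to convert from UTC+6).
Leo, Freya, and Tomás can make the full 16:55-17:55 slot — that's 3.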